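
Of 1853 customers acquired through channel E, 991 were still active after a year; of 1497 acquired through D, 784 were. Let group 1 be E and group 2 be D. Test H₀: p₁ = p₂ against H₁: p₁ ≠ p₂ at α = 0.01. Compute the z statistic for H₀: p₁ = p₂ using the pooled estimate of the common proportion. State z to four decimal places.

z = 0.6396

p̂₁ = 991/1853 ≈ 0.534808, p̂₂ = 784/1497 ≈ 0.523714.
Pooled p̂ = (991+784)/(1853+1497) = 1775/3350 = 0.529851.
SE = √(p̂(1−p̂)(1/n₁+1/n₂)) = √(0.529851·0.470149·0.00120767) = √(0.000300841) = 0.017345.
z = (0.534808 − 0.523714)/0.017345 = 0.011094/0.017345 = 0.6396.
p-value = 2·P(Z > 0.640) ≈ 0.5224, so at α = 0.01 we fail to reject H₀.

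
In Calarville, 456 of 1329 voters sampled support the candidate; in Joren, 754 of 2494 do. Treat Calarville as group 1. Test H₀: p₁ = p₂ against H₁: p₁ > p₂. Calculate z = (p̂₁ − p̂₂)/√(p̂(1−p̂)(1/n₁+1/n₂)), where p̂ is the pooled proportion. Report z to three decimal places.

z = 2.582

p̂₁ = 456/1329 = 0.34312, p̂₂ = 754/2494 = 0.30233.
Pooled p̂ = (456+754)/(1329+2494) = 1210/3823 = 0.31651.
SE = √(p̂(1−p̂)(1/n₁+1/n₂)) = √(0.31651·0.68349·0.00115341) = √(0.000249516) = 0.01580.
z = (0.34312 − 0.30233)/0.01580 = 0.04079/0.01580 = 2.582.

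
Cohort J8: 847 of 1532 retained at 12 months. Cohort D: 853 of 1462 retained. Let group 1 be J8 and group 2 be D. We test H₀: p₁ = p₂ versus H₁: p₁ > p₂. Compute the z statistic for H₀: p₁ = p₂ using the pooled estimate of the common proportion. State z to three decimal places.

z = -1.688

p̂₁ = 847/1532 ≈ 0.552872, p̂₂ = 853/1462 ≈ 0.583447.
Pooled p̂ = (847+853)/(1532+1462) = 1700/2994 = 0.567802.
SE = √(p̂(1−p̂)(1/n₁+1/n₂)) = √(0.567802·0.432198·0.00133674) = √(0.000328039) = 0.018112.
z = (0.552872 − 0.583447)/0.018112 = -0.030575/0.018112 = -1.688.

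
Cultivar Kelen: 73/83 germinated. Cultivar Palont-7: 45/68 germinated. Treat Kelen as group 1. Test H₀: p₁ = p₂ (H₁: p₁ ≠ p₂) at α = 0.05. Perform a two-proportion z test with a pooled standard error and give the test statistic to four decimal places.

z = 3.2214

p̂₁ = 73/83 = 0.879518, p̂₂ = 45/68 = 0.661765.
Pooled p̂ = (73+45)/(83+68) = 118/151 = 0.781457.
SE = √(p̂(1−p̂)(1/n₁+1/n₂)) = √(0.781457·0.218543·0.0267541) = √(0.00456911) = 0.067595.
z = (0.879518 − 0.661765)/0.067595 = 0.217753/0.067595 = 3.2214.
Two-sided p-value ≈ 2·Φ(−3.221) = 0.0013, so at α = 0.05 we reject H₀.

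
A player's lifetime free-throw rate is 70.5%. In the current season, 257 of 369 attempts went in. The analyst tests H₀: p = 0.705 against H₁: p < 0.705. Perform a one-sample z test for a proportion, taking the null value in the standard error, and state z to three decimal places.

p̂ = 257/369 = 0.69648.
Standard error under H₀: √(0.705×0.295/369) = 0.02374.
z = (0.69648 − 0.705)/0.02374 = -0.00852/0.02374 = -0.359.

z = -0.359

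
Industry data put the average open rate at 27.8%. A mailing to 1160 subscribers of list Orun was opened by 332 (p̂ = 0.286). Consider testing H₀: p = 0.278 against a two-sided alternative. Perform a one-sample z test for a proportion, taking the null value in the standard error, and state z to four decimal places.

z = 0.6239

p̂ = 332/1160 = 0.286207.
SE = √(p₀(1−p₀)/n) = √(0.20072/1160) = 0.013154.
z = (0.286207 − 0.278)/0.013154 = 0.008207/0.013154 = 0.6239.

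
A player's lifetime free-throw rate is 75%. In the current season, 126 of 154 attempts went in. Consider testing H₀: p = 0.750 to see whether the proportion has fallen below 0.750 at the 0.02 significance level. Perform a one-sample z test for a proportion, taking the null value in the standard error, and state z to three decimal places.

z = 1.954

p̂ = 126/154 = 0.81818.
Under H₀, SE = √(0.75·0.25/154) = √(0.00121753) = 0.03489.
z = (0.81818 − 0.75)/0.03489 = 0.06818/0.03489 = 1.954.
p-value = P(Z < 1.954) ≈ 0.9747; since p > α = 0.02, fail to reject H₀.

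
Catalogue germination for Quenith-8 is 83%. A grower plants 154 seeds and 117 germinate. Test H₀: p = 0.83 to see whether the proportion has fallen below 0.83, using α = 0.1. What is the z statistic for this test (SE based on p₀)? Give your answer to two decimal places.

p̂ = 117/154 ≈ 0.7597.
SE = √(p₀(1−p₀)/n) = √(0.1411/154) = 0.0303.
z = (0.7597 − 0.83)/0.0303 = -0.0703/0.0303 = -2.32.
p-value = P(Z < -2.321) ≈ 0.0101. With α = 0.1, reject H₀.

z = -2.32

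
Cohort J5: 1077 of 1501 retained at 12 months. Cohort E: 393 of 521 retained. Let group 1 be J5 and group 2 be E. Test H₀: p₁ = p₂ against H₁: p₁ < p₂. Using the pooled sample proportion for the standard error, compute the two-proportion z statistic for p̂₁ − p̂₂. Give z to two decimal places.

z = -1.62

p̂₁ = 1077/1501 ≈ 0.7175, p̂₂ = 393/521 ≈ 0.7543.
Pooled p̂ = (1077+393)/(1501+521) = 1470/2022 = 0.7270.
SE = √(0.19847 × 0.00258561) = 0.0227.
z = (0.7175 − 0.7543)/0.0227 = -0.0368/0.0227 = -1.62.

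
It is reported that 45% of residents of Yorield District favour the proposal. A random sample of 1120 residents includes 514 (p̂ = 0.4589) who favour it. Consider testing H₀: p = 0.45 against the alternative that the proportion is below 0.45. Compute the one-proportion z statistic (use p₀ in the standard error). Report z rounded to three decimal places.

z = 0.601

p̂ = 514/1120 = 0.45893.
SE = √(p₀(1−p₀)/n) = √(0.2475/1120) = 0.01487.
z = (0.45893 − 0.45)/0.01487 = 0.00893/0.01487 = 0.601.
p-value = P(Z < 0.601) ≈ 0.7260.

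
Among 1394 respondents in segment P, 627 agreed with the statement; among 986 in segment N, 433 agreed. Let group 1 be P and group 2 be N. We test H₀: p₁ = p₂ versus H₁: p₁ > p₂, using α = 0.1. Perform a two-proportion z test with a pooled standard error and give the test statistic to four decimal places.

p̂₁ = 627/1394 = 0.449785, p̂₂ = 433/986 = 0.439148.
Pooled p̂ = (627+433)/(1394+986) = 1060/2380 = 0.445378.
SE = √(p̂(1−p̂)(1/n₁+1/n₂)) = √(0.445378·0.554622·0.00173156) = √(0.000427724) = 0.020681.
z = (0.449785 − 0.439148)/0.020681 = 0.010637/0.020681 = 0.5143.
p-value = P(Z > 0.514) ≈ 0.3035. With α = 0.1, fail to reject H₀.

z = 0.5143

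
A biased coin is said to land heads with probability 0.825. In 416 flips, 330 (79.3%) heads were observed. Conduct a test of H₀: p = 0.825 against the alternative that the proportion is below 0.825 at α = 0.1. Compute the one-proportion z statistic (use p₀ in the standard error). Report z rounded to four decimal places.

p̂ = 330/416 = 0.793269.
Standard error under H₀: √(0.825×0.175/416) = 0.018629.
z = (0.793269 − 0.825)/0.018629 = -0.031731/0.018629 = -1.7033.
p-value = P(Z < -1.703) ≈ 0.0443, so at α = 0.1 we reject H₀.

z = -1.7033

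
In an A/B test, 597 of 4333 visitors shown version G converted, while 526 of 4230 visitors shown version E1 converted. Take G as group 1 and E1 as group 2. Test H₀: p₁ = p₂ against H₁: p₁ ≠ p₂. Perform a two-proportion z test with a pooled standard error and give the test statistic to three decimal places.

z = 1.841

p̂₁ = 597/4333 = 0.137780, p̂₂ = 526/4230 = 0.124350.
Pooled p̂ = (597+526)/(4333+4230) = 1123/8563 = 0.131146.
SE = √(0.113946 × 0.000467194) = 0.007296.
z = (0.137780 − 0.124350)/0.007296 = 0.013430/0.007296 = 1.841.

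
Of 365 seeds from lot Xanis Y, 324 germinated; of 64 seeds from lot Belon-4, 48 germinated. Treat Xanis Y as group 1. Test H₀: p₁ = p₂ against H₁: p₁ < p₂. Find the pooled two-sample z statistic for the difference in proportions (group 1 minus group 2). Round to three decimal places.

z = 2.993

p̂₁ = 324/365 ≈ 0.88767, p̂₂ = 48/64 ≈ 0.75000.
Pooled p̂ = (324+48)/(365+64) = 372/429 = 0.86713.
SE = √(0.115213 × 0.0183647) = 0.04600.
z = (0.88767 − 0.75000)/0.04600 = 0.13767/0.04600 = 2.993.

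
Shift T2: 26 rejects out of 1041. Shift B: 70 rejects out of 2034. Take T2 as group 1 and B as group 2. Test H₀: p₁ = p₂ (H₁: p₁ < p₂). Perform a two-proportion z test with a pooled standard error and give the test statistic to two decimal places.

p̂₁ = 26/1041 = 0.0250, p̂₂ = 70/2034 = 0.0344.
Pooled p̂ = (26+70)/(1041+2034) = 96/3075 = 0.0312.
SE = √(p̂(1−p̂)(1/n₁+1/n₂)) = √(0.0312·0.9688·0.00145226) = √(4.39233e-05) = 0.0066.
z = (0.0250 − 0.0344)/0.0066 = -0.0094/0.0066 = -1.42.

z = -1.42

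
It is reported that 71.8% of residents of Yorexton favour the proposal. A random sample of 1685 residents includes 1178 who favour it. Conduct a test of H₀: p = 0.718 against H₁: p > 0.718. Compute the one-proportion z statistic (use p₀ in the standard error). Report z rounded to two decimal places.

p̂ = 1178/1685 = 0.6991.
Under H₀, SE = √(0.718·0.282/1685) = √(0.000120164) = 0.0110.
z = (0.6991 − 0.718)/0.0110 = -0.0189/0.0110 = -1.72.
p-value = P(Z > -1.723) ≈ 0.9576.

z = -1.72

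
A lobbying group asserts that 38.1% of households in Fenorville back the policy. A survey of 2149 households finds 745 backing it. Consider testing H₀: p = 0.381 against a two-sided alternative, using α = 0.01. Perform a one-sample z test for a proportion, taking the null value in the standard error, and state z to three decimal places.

z = -3.277

p̂ = 745/2149 = 0.346673.
Standard error under H₀: √(0.381×0.619/2149) = 0.010476.
z = (0.346673 − 0.381)/0.010476 = -0.034327/0.010476 = -3.277.
Two-sided p-value ≈ 2·Φ(−3.277) = 0.0010, so at α = 0.01 we reject H₀.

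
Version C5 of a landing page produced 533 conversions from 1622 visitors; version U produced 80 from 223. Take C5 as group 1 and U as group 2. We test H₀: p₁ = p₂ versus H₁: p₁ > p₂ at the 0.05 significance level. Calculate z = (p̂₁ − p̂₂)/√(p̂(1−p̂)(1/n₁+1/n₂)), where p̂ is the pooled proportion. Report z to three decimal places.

z = -0.896

p̂₁ = 533/1622 = 0.32861, p̂₂ = 80/223 = 0.35874.
Pooled p̂ = (533+80)/(1622+223) = 613/1845 = 0.33225.
SE = √(p̂(1−p̂)(1/n₁+1/n₂)) = √(0.33225·0.66775·0.00510083) = √(0.00113167) = 0.03364.
z = (0.32861 − 0.35874)/0.03364 = -0.03013/0.03364 = -0.896.
p-value = P(Z > -0.896) ≈ 0.8148. With α = 0.05, fail to reject H₀.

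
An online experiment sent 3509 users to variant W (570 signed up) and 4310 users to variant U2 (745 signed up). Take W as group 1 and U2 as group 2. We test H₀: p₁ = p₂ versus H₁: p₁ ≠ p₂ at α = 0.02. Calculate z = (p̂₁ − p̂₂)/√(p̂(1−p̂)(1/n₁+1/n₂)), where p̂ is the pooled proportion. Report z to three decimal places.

p̂₁ = 570/3509 = 0.16244, p̂₂ = 745/4310 = 0.17285.
Pooled p̂ = (570+745)/(3509+4310) = 1315/7819 = 0.16818.
SE = √(0.139896 × 0.000517) = 0.00850.
z = (0.16244 − 0.17285)/0.00850 = -0.01041/0.00850 = -1.225.
p-value = 2·P(Z > 1.225) ≈ 0.2207. With α = 0.02, fail to reject H₀.

z = -1.225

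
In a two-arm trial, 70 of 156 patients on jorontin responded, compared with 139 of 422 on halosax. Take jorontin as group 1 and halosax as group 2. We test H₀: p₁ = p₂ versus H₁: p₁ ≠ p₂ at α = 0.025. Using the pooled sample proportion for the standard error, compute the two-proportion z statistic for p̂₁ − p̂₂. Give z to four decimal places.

p̂₁ = 70/156 ≈ 0.448718, p̂₂ = 139/422 ≈ 0.329384.
Pooled p̂ = (70+139)/(156+422) = 209/578 = 0.361592.
SE = √(0.230843 × 0.00877992) = 0.045020.
z = (0.448718 − 0.329384)/0.045020 = 0.119334/0.045020 = 2.6507.
p-value = 2·P(Z > 2.651) ≈ 0.0080, so at α = 0.025 we reject H₀.

z = 2.6507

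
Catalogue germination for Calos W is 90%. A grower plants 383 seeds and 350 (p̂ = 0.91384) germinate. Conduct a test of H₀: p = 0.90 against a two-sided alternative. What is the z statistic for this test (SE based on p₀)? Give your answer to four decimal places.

p̂ = 350/383 = 0.913838.
Under H₀, SE = √(0.9·0.1/383) = √(0.000234987) = 0.015329.
z = (0.913838 − 0.9)/0.015329 = 0.013838/0.015329 = 0.9027.
Two-sided p-value ≈ 2·Φ(−0.903) = 0.3667.

z = 0.9027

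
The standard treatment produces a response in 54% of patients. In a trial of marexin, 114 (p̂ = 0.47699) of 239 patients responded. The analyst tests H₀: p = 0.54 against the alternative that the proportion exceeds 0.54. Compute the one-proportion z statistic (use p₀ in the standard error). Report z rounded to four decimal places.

p̂ = 114/239 = 0.476987.
Under H₀, SE = √(0.54·0.46/239) = √(0.00103933) = 0.032239.
z = (0.476987 − 0.54)/0.032239 = -0.063013/0.032239 = -1.9546.
p-value = P(Z > -1.955) ≈ 0.9747.

z = -1.9546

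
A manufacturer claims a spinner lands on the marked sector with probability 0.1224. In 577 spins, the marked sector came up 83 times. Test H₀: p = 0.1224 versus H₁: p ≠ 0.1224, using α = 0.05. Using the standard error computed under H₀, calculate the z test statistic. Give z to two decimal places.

z = 1.57

p̂ = 83/577 ≈ 0.1438.
Standard error under H₀: √(0.1224×0.8776/577) = 0.0136.
z = (0.1438 − 0.1224)/0.0136 = 0.0214/0.0136 = 1.57.
Two-sided p-value ≈ 2·Φ(−1.572) = 0.1160; since p > α = 0.05, fail to reject H₀.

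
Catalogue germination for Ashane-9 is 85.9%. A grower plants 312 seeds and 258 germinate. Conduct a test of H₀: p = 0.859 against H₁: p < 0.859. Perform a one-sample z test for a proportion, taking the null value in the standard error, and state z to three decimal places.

z = -1.628

p̂ = 258/312 = 0.82692.
SE = √(p₀(1−p₀)/n) = √(0.12112/312) = 0.01970.
z = (0.82692 − 0.859)/0.01970 = -0.03208/0.01970 = -1.628.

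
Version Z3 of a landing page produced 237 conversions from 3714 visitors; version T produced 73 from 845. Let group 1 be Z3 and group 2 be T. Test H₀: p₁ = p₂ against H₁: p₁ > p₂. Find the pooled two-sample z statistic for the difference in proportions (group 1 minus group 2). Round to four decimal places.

z = -2.3531

p̂₁ = 237/3714 = 0.063813, p̂₂ = 73/845 = 0.086391.
Pooled p̂ = (237+73)/(3714+845) = 310/4559 = 0.067997.
SE = √(0.0633737 × 0.00145268) = 0.009595.
z = (0.063813 − 0.086391)/0.009595 = -0.022578/0.009595 = -2.3531.
p-value = P(Z > -2.353) ≈ 0.9907.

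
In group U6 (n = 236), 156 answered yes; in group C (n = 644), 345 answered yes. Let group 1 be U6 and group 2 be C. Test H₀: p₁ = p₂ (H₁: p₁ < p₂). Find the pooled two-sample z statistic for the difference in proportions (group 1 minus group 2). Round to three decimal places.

z = 3.326

p̂₁ = 156/236 = 0.66102, p̂₂ = 345/644 = 0.53571.
Pooled p̂ = (156+345)/(236+644) = 501/880 = 0.56932.
SE = √(p̂(1−p̂)(1/n₁+1/n₂)) = √(0.56932·0.43068·0.00579008) = √(0.0014197) = 0.03768.
z = (0.66102 − 0.53571)/0.03768 = 0.12531/0.03768 = 3.326.
p-value = P(Z < 3.326) ≈ 0.9996.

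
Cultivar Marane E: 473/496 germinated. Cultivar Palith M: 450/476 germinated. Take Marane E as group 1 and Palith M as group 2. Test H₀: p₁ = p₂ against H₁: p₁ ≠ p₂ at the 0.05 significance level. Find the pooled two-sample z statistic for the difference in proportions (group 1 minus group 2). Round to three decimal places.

p̂₁ = 473/496 ≈ 0.95363, p̂₂ = 450/476 ≈ 0.94538.
Pooled p̂ = (473+450)/(496+476) = 923/972 = 0.94959.
SE = √(0.0478702 × 0.00411697) = 0.01404.
z = (0.95363 − 0.94538)/0.01404 = 0.00825/0.01404 = 0.588.
p-value = 2·P(Z > 0.588) ≈ 0.5567, so at α = 0.05 we fail to reject H₀.

z = 0.588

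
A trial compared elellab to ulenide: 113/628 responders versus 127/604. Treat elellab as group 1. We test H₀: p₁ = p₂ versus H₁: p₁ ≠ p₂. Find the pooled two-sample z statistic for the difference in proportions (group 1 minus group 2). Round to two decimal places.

z = -1.34

p̂₁ = 113/628 ≈ 0.17994, p̂₂ = 127/604 ≈ 0.21026.
Pooled p̂ = (113+127)/(628+604) = 240/1232 = 0.19481.
SE = √(0.156856 × 0.00324799) = 0.02257.
z = (0.17994 − 0.21026)/0.02257 = -0.03032/0.02257 = -1.34.
p-value = 2·P(Z > 1.344) ≈ 0.1791.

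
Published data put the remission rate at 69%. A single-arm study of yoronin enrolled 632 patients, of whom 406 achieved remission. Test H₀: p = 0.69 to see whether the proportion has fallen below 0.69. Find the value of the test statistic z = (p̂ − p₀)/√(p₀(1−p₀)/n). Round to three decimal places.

p̂ = 406/632 = 0.642405.
Standard error under H₀: √(0.69×0.31/632) = 0.018397.
z = (0.642405 − 0.69)/0.018397 = -0.047595/0.018397 = -2.587.
p-value = P(Z < -2.587) ≈ 0.0048.

z = -2.587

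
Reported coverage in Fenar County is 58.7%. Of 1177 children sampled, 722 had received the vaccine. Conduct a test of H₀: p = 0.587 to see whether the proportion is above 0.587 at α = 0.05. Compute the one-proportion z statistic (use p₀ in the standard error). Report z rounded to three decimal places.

z = 1.841

p̂ = 722/1177 = 0.61342.
Under H₀, SE = √(0.587·0.413/1177) = √(0.000205974) = 0.01435.
z = (0.61342 − 0.587)/0.01435 = 0.02642/0.01435 = 1.841.
p-value = P(Z > 1.841) ≈ 0.0328. With α = 0.05, reject H₀.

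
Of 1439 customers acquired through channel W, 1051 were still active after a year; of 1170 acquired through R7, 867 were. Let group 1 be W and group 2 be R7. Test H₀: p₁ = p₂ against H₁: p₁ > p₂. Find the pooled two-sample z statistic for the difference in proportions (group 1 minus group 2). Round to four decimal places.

z = -0.6135

p̂₁ = 1051/1439 = 0.7303683, p̂₂ = 867/1170 = 0.7410256.
Pooled p̂ = (1051+867)/(1439+1170) = 1918/2609 = 0.7351476.
SE = √(0.194706 × 0.00154963) = 0.0173701.
z = (0.7303683 − 0.7410256)/0.0173701 = -0.0106573/0.0173701 = -0.6135.
p-value = P(Z > -0.614) ≈ 0.7302.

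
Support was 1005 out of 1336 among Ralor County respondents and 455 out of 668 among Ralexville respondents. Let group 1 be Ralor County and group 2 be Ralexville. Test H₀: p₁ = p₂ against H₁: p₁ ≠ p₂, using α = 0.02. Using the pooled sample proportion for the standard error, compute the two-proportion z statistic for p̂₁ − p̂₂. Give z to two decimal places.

z = 3.37

p̂₁ = 1005/1336 = 0.7522, p̂₂ = 455/668 = 0.6811.
Pooled p̂ = (1005+455)/(1336+668) = 1460/2004 = 0.7285.
SE = √(0.197768 × 0.00224551) = 0.0211.
z = (0.7522 − 0.6811)/0.0211 = 0.0711/0.0211 = 3.37.
p-value = 2·P(Z > 3.374) ≈ 0.0007. With α = 0.02, reject H₀.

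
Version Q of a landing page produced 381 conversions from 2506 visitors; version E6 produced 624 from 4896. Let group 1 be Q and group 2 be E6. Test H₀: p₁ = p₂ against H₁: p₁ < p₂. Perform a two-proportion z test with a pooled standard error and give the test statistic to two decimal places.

z = 2.92

p̂₁ = 381/2506 ≈ 0.1520, p̂₂ = 624/4896 ≈ 0.1275.
Pooled p̂ = (381+624)/(2506+4896) = 1005/7402 = 0.1358.
SE = √(p̂(1−p̂)(1/n₁+1/n₂)) = √(0.1358·0.8642·0.000603291) = √(7.07898e-05) = 0.0084.
z = (0.1520 − 0.1275)/0.0084 = 0.0245/0.0084 = 2.92.
p-value = P(Z < 2.922) ≈ 0.9983.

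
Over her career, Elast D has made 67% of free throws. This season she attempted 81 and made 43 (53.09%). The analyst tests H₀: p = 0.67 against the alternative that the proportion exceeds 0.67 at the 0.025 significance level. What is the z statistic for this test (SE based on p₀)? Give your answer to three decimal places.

z = -2.663

p̂ = 43/81 = 0.53086.
SE = √(p₀(1−p₀)/n) = √(0.2211/81) = 0.05225.
z = (0.53086 − 0.67)/0.05225 = -0.13914/0.05225 = -2.663.
p-value = P(Z > -2.663) ≈ 0.9961, so at α = 0.025 we fail to reject H₀.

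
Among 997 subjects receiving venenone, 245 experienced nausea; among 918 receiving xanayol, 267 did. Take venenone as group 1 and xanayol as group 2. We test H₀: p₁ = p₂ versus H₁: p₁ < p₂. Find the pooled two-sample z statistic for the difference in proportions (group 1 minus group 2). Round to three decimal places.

z = -2.228

p̂₁ = 245/997 ≈ 0.245737, p̂₂ = 267/918 ≈ 0.290850.
Pooled p̂ = (245+267)/(997+918) = 512/1915 = 0.267363.
SE = √(0.19588 × 0.00209233) = 0.020245.
z = (0.245737 − 0.290850)/0.020245 = -0.045113/0.020245 = -2.228.
p-value = P(Z < -2.228) ≈ 0.0129.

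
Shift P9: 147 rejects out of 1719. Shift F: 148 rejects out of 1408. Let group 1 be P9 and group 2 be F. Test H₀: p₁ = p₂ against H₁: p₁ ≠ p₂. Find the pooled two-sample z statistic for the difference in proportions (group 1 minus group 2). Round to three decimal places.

p̂₁ = 147/1719 ≈ 0.08551, p̂₂ = 148/1408 ≈ 0.10511.
Pooled p̂ = (147+148)/(1719+1408) = 295/3127 = 0.09434.
SE = √(0.0854397 × 0.00129196) = 0.01051.
z = (0.08551 − 0.10511)/0.01051 = -0.01960/0.01051 = -1.865.

z = -1.865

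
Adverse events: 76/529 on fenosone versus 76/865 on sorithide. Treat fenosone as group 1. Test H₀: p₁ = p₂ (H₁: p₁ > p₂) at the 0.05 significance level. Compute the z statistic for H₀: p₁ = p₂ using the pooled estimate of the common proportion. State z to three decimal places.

z = 3.244

p̂₁ = 76/529 = 0.143667, p̂₂ = 76/865 = 0.087861.
Pooled p̂ = (76+76)/(529+865) = 152/1394 = 0.109039.
SE = √(p̂(1−p̂)(1/n₁+1/n₂)) = √(0.109039·0.890961·0.00304643) = √(0.000295958) = 0.017203.
z = (0.143667 − 0.087861)/0.017203 = 0.055806/0.017203 = 3.244.
p-value = P(Z > 3.244) ≈ 0.0006; since p < α = 0.05, reject H₀.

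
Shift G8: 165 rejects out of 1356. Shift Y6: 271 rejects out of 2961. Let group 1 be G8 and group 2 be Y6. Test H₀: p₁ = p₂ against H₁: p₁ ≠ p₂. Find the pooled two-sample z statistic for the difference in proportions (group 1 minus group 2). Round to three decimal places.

z = 3.052

p̂₁ = 165/1356 = 0.121681, p̂₂ = 271/2961 = 0.091523.
Pooled p̂ = (165+271)/(1356+2961) = 436/4317 = 0.100996.
SE = √(0.0907959 × 0.00107519) = 0.009880.
z = (0.121681 − 0.091523)/0.009880 = 0.030158/0.009880 = 3.052.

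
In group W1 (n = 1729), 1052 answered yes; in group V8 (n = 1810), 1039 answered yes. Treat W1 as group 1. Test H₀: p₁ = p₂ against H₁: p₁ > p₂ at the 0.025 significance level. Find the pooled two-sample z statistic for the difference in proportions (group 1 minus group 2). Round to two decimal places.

z = 2.08

p̂₁ = 1052/1729 ≈ 0.6084, p̂₂ = 1039/1810 ≈ 0.5740.
Pooled p̂ = (1052+1039)/(1729+1810) = 2091/3539 = 0.5908.
SE = √(p̂(1−p̂)(1/n₁+1/n₂)) = √(0.5908·0.4092·0.00113086) = √(0.000273381) = 0.0165.
z = (0.6084 − 0.5740)/0.0165 = 0.0344/0.0165 = 2.08.
p-value = P(Z > 2.081) ≈ 0.0187; since p < α = 0.025, reject H₀.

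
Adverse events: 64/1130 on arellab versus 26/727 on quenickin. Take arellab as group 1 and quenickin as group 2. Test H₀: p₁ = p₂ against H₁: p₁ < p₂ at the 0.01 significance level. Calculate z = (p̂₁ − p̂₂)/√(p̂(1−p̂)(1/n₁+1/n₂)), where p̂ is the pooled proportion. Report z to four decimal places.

z = 2.0444

p̂₁ = 64/1130 ≈ 0.0566372, p̂₂ = 26/727 ≈ 0.0357634.
Pooled p̂ = (64+26)/(1130+727) = 90/1857 = 0.0484653.
SE = √(0.0461164 × 0.00226047) = 0.0102100.
z = (0.0566372 − 0.0357634)/0.0102100 = 0.0208738/0.0102100 = 2.0444.
p-value = P(Z < 2.044) ≈ 0.9795. With α = 0.01, fail to reject H₀.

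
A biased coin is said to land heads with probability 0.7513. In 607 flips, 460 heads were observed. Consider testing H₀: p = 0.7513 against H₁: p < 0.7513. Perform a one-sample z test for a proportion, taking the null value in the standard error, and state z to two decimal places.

p̂ = 460/607 = 0.7578.
Under H₀, SE = √(0.7513·0.2487/607) = √(0.000307823) = 0.0175.
z = (0.7578 − 0.7513)/0.0175 = 0.0065/0.0175 = 0.37.
p-value = P(Z < 0.372) ≈ 0.6450.

z = 0.37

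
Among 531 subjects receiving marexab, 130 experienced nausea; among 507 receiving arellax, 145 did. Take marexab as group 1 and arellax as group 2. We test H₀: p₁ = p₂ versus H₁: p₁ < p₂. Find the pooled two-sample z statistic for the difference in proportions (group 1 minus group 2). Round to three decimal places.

p̂₁ = 130/531 = 0.24482, p̂₂ = 145/507 = 0.28600.
Pooled p̂ = (130+145)/(531+507) = 275/1038 = 0.26493.
SE = √(p̂(1−p̂)(1/n₁+1/n₂)) = √(0.26493·0.73507·0.00385563) = √(0.000750857) = 0.02740.
z = (0.24482 − 0.28600)/0.02740 = -0.04118/0.02740 = -1.503.
p-value = P(Z < -1.503) ≈ 0.0665.

z = -1.503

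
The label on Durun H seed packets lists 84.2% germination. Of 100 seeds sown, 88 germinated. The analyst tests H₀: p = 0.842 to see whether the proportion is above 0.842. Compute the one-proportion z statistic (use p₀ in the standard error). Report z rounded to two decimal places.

z = 1.04

p̂ = 88/100 = 0.8800.
Under H₀, SE = √(0.842·0.158/100) = √(0.00133036) = 0.0365.
z = (0.8800 − 0.842)/0.0365 = 0.0380/0.0365 = 1.04.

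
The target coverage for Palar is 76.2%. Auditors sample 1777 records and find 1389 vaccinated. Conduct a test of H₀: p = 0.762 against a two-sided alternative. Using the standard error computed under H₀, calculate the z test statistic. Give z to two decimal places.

p̂ = 1389/1777 = 0.7817.
Under H₀, SE = √(0.762·0.238/1777) = √(0.000102057) = 0.0101.
z = (0.7817 − 0.762)/0.0101 = 0.0197/0.0101 = 1.95.

z = 1.95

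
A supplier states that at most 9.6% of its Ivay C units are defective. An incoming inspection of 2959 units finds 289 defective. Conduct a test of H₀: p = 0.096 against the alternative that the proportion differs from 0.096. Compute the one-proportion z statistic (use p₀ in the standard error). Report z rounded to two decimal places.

z = 0.31

p̂ = 289/2959 = 0.0977.
Under H₀, SE = √(0.096·0.904/2959) = √(2.93288e-05) = 0.0054.
z = (0.0977 − 0.096)/0.0054 = 0.0017/0.0054 = 0.31.
Two-sided p-value ≈ 2·Φ(−0.308) = 0.7581.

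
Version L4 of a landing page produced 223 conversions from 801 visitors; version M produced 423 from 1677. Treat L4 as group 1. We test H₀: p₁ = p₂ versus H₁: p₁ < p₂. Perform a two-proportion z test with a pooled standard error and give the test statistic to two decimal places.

p̂₁ = 223/801 = 0.2784, p̂₂ = 423/1677 = 0.2522.
Pooled p̂ = (223+423)/(801+1677) = 646/2478 = 0.2607.
SE = √(0.192733 × 0.00184474) = 0.0189.
z = (0.2784 − 0.2522)/0.0189 = 0.0262/0.0189 = 1.39.

z = 1.39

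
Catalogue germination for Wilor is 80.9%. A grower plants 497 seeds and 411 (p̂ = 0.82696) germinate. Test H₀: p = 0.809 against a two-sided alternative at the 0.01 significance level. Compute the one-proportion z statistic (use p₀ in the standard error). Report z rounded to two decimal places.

z = 1.02

p̂ = 411/497 = 0.8270.
SE = √(p₀(1−p₀)/n) = √(0.15452/497) = 0.0176.
z = (0.8270 − 0.809)/0.0176 = 0.0180/0.0176 = 1.02.
Two-sided p-value ≈ 2·Φ(−1.019) = 0.3084, so at α = 0.01 we fail to reject H₀.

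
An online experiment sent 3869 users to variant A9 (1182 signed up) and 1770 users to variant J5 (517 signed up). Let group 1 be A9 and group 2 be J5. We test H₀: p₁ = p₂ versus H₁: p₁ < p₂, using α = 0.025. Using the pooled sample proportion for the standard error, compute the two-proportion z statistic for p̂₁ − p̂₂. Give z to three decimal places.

p̂₁ = 1182/3869 = 0.30551, p̂₂ = 517/1770 = 0.29209.
Pooled p̂ = (1182+517)/(3869+1770) = 1699/5639 = 0.30129.
SE = √(0.210516 × 0.000823436) = 0.01317.
z = (0.30551 − 0.29209)/0.01317 = 0.01342/0.01317 = 1.019.
p-value = P(Z < 1.019) ≈ 0.8459, so at α = 0.025 we fail to reject H₀.

z = 1.019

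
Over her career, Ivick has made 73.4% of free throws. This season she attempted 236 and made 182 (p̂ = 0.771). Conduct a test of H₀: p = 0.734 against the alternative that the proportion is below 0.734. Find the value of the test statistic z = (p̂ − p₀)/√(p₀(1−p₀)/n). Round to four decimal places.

z = 1.2929

p̂ = 182/236 ≈ 0.7711864.
Standard error under H₀: √(0.734×0.266/236) = 0.0287629.
z = (0.7711864 − 0.734)/0.0287629 = 0.0371864/0.0287629 = 1.2929.
p-value = P(Z < 1.293) ≈ 0.9020.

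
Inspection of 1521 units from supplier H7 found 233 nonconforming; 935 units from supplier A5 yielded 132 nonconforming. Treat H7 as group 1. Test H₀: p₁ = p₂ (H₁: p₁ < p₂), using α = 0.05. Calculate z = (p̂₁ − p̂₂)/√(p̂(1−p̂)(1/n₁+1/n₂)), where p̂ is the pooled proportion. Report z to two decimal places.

z = 0.81

p̂₁ = 233/1521 ≈ 0.1532, p̂₂ = 132/935 ≈ 0.1412.
Pooled p̂ = (233+132)/(1521+935) = 365/2456 = 0.1486.
SE = √(0.126529 × 0.00172698) = 0.0148.
z = (0.1532 − 0.1412)/0.0148 = 0.0120/0.0148 = 0.81.
p-value = P(Z < 0.813) ≈ 0.7918; since p > α = 0.05, fail to reject H₀.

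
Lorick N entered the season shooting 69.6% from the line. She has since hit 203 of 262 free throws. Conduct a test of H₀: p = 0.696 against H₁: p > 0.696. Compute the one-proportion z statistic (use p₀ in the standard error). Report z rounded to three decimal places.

z = 2.773

p̂ = 203/262 = 0.77481.
Under H₀, SE = √(0.696·0.304/262) = √(0.000807573) = 0.02842.
z = (0.77481 − 0.696)/0.02842 = 0.07881/0.02842 = 2.773.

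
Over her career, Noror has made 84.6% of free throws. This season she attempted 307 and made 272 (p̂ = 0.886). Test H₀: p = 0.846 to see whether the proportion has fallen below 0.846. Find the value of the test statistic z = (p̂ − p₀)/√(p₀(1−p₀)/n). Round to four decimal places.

z = 1.9414

p̂ = 272/307 ≈ 0.885993.
SE = √(p₀(1−p₀)/n) = √(0.13028/307) = 0.020600.
z = (0.885993 − 0.846)/0.020600 = 0.039993/0.020600 = 1.9414.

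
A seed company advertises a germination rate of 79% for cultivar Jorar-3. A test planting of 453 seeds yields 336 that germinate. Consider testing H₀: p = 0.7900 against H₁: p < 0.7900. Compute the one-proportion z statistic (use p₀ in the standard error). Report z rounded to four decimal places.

z = -2.5228

p̂ = 336/453 = 0.741722.
SE = √(p₀(1−p₀)/n) = √(0.1659/453) = 0.019137.
z = (0.741722 − 0.79)/0.019137 = -0.048278/0.019137 = -2.5228.
p-value = P(Z < -2.523) ≈ 0.0058.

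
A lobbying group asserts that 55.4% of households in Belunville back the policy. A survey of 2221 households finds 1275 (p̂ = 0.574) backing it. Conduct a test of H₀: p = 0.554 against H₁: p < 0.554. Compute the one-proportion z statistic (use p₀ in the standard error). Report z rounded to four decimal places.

p̂ = 1275/2221 ≈ 0.5740657.
Standard error under H₀: √(0.554×0.446/2221) = 0.0105475.
z = (0.5740657 − 0.554)/0.0105475 = 0.0200657/0.0105475 = 1.9024.
p-value = P(Z < 1.902) ≈ 0.9714.

z = 1.9024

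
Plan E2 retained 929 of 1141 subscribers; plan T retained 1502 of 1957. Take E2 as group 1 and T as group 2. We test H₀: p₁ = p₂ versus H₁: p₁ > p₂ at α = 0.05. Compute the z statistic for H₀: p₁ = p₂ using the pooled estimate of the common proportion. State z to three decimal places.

z = 3.050

p̂₁ = 929/1141 = 0.81420, p̂₂ = 1502/1957 = 0.76750.
Pooled p̂ = (929+1502)/(1141+1957) = 2431/3098 = 0.78470.
SE = √(p̂(1−p̂)(1/n₁+1/n₂)) = √(0.78470·0.21530·0.00138741) = √(0.000234397) = 0.01531.
z = (0.81420 − 0.76750)/0.01531 = 0.04670/0.01531 = 3.050.
p-value = P(Z > 3.050) ≈ 0.0011. With α = 0.05, reject H₀.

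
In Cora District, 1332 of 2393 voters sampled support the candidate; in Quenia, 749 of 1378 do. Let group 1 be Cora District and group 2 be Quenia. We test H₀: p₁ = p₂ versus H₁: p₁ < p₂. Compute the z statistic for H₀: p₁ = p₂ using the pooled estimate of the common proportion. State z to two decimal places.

z = 0.78

p̂₁ = 1332/2393 ≈ 0.5566, p̂₂ = 749/1378 ≈ 0.5435.
Pooled p̂ = (1332+749)/(2393+1378) = 2081/3771 = 0.5518.
SE = √(0.247312 × 0.00114357) = 0.0168.
z = (0.5566 − 0.5435)/0.0168 = 0.0131/0.0168 = 0.78.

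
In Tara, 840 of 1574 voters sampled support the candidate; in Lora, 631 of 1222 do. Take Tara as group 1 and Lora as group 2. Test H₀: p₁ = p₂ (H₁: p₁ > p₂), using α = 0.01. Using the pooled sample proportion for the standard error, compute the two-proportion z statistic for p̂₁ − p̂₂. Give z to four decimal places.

z = 0.9090

p̂₁ = 840/1574 ≈ 0.533672, p̂₂ = 631/1222 ≈ 0.516367.
Pooled p̂ = (840+631)/(1574+1222) = 1471/2796 = 0.526109.
SE = √(p̂(1−p̂)(1/n₁+1/n₂)) = √(0.526109·0.473891·0.00145365) = √(0.000362423) = 0.019037.
z = (0.533672 − 0.516367)/0.019037 = 0.017305/0.019037 = 0.9090.
p-value = P(Z > 0.909) ≈ 0.1817, so at α = 0.01 we fail to reject H₀.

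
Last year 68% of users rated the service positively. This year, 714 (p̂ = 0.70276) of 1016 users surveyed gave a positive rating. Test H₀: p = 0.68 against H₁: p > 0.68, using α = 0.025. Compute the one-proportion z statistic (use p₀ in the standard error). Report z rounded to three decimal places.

p̂ = 714/1016 ≈ 0.702756.
Standard error under H₀: √(0.68×0.32/1016) = 0.014635.
z = (0.702756 − 0.68)/0.014635 = 0.022756/0.014635 = 1.555.
p-value = P(Z > 1.555) ≈ 0.0600. With α = 0.025, fail to reject H₀.

z = 1.555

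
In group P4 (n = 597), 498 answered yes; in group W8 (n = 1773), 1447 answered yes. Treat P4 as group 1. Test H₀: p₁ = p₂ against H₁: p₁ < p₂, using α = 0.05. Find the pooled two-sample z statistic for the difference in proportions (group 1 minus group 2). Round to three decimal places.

z = 0.994

p̂₁ = 498/597 = 0.83417, p̂₂ = 1447/1773 = 0.81613.
Pooled p̂ = (498+1447)/(597+1773) = 1945/2370 = 0.82068.
SE = √(p̂(1−p̂)(1/n₁+1/n₂)) = √(0.82068·0.17932·0.00223906) = √(0.000329516) = 0.01815.
z = (0.83417 − 0.81613)/0.01815 = 0.01804/0.01815 = 0.994.
p-value = P(Z < 0.994) ≈ 0.8398. With α = 0.05, fail to reject H₀.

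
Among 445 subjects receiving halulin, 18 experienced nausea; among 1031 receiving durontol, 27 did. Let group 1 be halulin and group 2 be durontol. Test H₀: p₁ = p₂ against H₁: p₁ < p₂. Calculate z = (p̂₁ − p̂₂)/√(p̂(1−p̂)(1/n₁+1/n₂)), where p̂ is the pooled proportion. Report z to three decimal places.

z = 1.462

p̂₁ = 18/445 = 0.040449, p̂₂ = 27/1031 = 0.026188.
Pooled p̂ = (18+27)/(445+1031) = 45/1476 = 0.030488.
SE = √(p̂(1−p̂)(1/n₁+1/n₂)) = √(0.030488·0.969512·0.00321712) = √(9.50927e-05) = 0.009752.
z = (0.040449 − 0.026188)/0.009752 = 0.014261/0.009752 = 1.462.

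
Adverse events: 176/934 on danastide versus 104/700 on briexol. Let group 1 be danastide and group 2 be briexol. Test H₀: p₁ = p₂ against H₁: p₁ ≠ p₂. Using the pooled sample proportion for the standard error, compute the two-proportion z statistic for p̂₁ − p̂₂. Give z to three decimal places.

z = 2.116

p̂₁ = 176/934 ≈ 0.18844, p̂₂ = 104/700 ≈ 0.14857.
Pooled p̂ = (176+104)/(934+700) = 280/1634 = 0.17136.
SE = √(0.141995 × 0.00249924) = 0.01884.
z = (0.18844 − 0.14857)/0.01884 = 0.03987/0.01884 = 2.116.
Two-sided p-value ≈ 2·Φ(−2.116) = 0.0343.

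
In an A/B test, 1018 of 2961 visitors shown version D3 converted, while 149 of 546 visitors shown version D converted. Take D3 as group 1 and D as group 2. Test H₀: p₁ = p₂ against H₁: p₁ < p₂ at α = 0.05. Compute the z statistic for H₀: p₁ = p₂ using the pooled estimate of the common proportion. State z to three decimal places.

z = 3.231

p̂₁ = 1018/2961 = 0.34380, p̂₂ = 149/546 = 0.27289.
Pooled p̂ = (1018+149)/(2961+546) = 1167/3507 = 0.33276.
SE = √(0.222032 × 0.00216923) = 0.02195.
z = (0.34380 − 0.27289)/0.02195 = 0.07091/0.02195 = 3.231.
p-value = P(Z < 3.231) ≈ 0.9994, so at α = 0.05 we fail to reject H₀.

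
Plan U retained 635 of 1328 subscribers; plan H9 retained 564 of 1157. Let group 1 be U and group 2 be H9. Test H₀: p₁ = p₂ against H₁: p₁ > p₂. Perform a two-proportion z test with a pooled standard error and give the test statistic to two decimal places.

p̂₁ = 635/1328 = 0.4782, p̂₂ = 564/1157 = 0.4875.
Pooled p̂ = (635+564)/(1328+1157) = 1199/2485 = 0.4825.
SE = √(p̂(1−p̂)(1/n₁+1/n₂)) = √(0.4825·0.5175·0.00161732) = √(0.000403833) = 0.0201.
z = (0.4782 − 0.4875)/0.0201 = -0.0093/0.0201 = -0.46.

z = -0.46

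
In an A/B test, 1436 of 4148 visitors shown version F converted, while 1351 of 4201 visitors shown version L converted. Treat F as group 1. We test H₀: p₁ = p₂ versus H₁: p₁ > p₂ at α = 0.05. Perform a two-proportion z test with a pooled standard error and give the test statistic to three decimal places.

z = 2.383

p̂₁ = 1436/4148 ≈ 0.346191, p̂₂ = 1351/4201 ≈ 0.321590.
Pooled p̂ = (1436+1351)/(4148+4201) = 2787/8349 = 0.333812.
SE = √(0.222382 × 0.000479119) = 0.010322.
z = (0.346191 − 0.321590)/0.010322 = 0.024601/0.010322 = 2.383.
p-value = P(Z > 2.383) ≈ 0.0086; since p < α = 0.05, reject H₀.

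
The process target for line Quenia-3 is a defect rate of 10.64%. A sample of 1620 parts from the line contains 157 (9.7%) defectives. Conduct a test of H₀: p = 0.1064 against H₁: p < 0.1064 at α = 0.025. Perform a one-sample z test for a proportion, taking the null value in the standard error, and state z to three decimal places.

z = -1.238

p̂ = 157/1620 ≈ 0.096914.
SE = √(p₀(1−p₀)/n) = √(0.095079/1620) = 0.007661.
z = (0.096914 − 0.1064)/0.007661 = -0.009486/0.007661 = -1.238.
p-value = P(Z < -1.238) ≈ 0.1078; since p > α = 0.025, fail to reject H₀.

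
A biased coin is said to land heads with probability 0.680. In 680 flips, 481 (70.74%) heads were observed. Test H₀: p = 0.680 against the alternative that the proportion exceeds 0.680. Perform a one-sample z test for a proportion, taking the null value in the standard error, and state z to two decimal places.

z = 1.53

p̂ = 481/680 ≈ 0.7074.
Standard error under H₀: √(0.68×0.32/680) = 0.0179.
z = (0.7074 − 0.68)/0.0179 = 0.0274/0.0179 = 1.53.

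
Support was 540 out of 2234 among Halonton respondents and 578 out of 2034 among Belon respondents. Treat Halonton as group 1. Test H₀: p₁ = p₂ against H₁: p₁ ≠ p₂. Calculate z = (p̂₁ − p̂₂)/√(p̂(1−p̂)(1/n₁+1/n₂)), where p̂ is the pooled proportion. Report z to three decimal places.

z = -3.150

p̂₁ = 540/2234 ≈ 0.241719, p̂₂ = 578/2034 ≈ 0.284169.
Pooled p̂ = (540+578)/(2234+2034) = 1118/4268 = 0.261949.
SE = √(0.193332 × 0.00093927) = 0.013476.
z = (0.241719 − 0.284169)/0.013476 = -0.042450/0.013476 = -3.150.
p-value = 2·P(Z > 3.150) ≈ 0.0016.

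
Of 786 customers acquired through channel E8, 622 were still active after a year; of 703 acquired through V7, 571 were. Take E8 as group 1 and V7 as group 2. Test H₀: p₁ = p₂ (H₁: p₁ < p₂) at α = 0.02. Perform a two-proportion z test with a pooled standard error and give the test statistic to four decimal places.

p̂₁ = 622/786 = 0.791349, p̂₂ = 571/703 = 0.812233.
Pooled p̂ = (622+571)/(786+703) = 1193/1489 = 0.801209.
SE = √(p̂(1−p̂)(1/n₁+1/n₂)) = √(0.801209·0.198791·0.00269474) = √(0.0004292) = 0.020717.
z = (0.791349 − 0.812233)/0.020717 = -0.020884/0.020717 = -1.0081.
p-value = P(Z < -1.008) ≈ 0.1567; since p > α = 0.02, fail to reject H₀.

z = -1.0081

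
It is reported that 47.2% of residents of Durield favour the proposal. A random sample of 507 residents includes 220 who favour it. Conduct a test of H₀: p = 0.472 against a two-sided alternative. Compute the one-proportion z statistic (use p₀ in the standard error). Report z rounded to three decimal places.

z = -1.717

p̂ = 220/507 = 0.43393.
SE = √(p₀(1−p₀)/n) = √(0.24922/507) = 0.02217.
z = (0.43393 − 0.472)/0.02217 = -0.03807/0.02217 = -1.717.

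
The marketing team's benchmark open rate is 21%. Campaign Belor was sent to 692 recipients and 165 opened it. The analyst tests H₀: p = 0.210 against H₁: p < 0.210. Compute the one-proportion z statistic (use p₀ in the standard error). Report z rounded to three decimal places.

p̂ = 165/692 ≈ 0.23844.
SE = √(p₀(1−p₀)/n) = √(0.1659/692) = 0.01548.
z = (0.23844 − 0.21)/0.01548 = 0.02844/0.01548 = 1.837.

z = 1.837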